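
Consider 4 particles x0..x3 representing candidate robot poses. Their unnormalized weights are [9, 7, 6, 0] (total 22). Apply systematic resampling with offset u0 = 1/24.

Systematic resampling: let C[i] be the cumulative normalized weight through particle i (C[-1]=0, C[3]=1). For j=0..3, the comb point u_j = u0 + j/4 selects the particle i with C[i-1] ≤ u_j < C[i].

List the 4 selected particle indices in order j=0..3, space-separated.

C = [9/22, 8/11, 1, 1]
j=0: u_0=1/24 ∈ [0, 9/22) → index 0
j=1: u_1=7/24 ∈ [0, 9/22) → index 0
j=2: u_2=13/24 ∈ [9/22, 8/11) → index 1
j=3: u_3=19/24 ∈ [8/11, 1) → index 2

0 0 1 2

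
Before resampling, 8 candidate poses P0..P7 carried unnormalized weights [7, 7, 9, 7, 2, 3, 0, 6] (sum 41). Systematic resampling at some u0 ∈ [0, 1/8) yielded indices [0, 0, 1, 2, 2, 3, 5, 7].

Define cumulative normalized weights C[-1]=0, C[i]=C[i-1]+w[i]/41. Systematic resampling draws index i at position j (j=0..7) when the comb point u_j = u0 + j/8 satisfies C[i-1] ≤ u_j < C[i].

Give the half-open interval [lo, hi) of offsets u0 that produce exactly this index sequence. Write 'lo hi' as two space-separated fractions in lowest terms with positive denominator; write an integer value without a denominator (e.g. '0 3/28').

5/164 15/328

C = [7/41, 14/41, 23/41, 30/41, 32/41, 35/41, 35/41, 1]
j=0 picked index 0: u0 ∈ [0, 7/41)
j=1 picked index 0: u0 ∈ [-1/8, 15/328)
j=2 picked index 1: u0 ∈ [-13/164, 15/164)
j=3 picked index 2: u0 ∈ [-11/328, 61/328)
j=4 picked index 2: u0 ∈ [-13/82, 5/82)
j=5 picked index 3: u0 ∈ [-21/328, 35/328)
j=6 picked index 5: u0 ∈ [5/164, 17/164)
j=7 picked index 7: u0 ∈ [-7/328, 1/8)
intersection: [5/164, 15/328)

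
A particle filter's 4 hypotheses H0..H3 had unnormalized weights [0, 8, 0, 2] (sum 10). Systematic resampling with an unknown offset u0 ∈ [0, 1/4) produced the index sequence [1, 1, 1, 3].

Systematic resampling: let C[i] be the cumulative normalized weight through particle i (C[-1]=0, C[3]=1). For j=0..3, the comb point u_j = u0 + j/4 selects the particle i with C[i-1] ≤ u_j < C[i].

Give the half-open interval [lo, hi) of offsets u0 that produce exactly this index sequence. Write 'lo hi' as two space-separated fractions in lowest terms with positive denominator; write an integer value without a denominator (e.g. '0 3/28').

C = [0, 4/5, 4/5, 1]
j=0 picked index 1: u0 ∈ [0, 4/5)
j=1 picked index 1: u0 ∈ [-1/4, 11/20)
j=2 picked index 1: u0 ∈ [-1/2, 3/10)
j=3 picked index 3: u0 ∈ [1/20, 1/4)
intersection: [1/20, 1/4)

1/20 1/4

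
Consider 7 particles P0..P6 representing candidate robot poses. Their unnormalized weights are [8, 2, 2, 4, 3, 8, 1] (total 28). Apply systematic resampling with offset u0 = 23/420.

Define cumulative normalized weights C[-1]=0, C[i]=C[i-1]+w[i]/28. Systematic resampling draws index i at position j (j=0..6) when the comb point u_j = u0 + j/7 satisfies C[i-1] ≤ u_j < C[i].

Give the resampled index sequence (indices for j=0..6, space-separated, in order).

0 0 1 3 4 5 5

C = [2/7, 5/14, 3/7, 4/7, 19/28, 27/28, 1]
j=0: u_0=23/420 ∈ [0, 2/7) → index 0
j=1: u_1=83/420 ∈ [0, 2/7) → index 0
j=2: u_2=143/420 ∈ [2/7, 5/14) → index 1
j=3: u_3=29/60 ∈ [3/7, 4/7) → index 3
j=4: u_4=263/420 ∈ [4/7, 19/28) → index 4
j=5: u_5=323/420 ∈ [19/28, 27/28) → index 5
j=6: u_6=383/420 ∈ [19/28, 27/28) → index 5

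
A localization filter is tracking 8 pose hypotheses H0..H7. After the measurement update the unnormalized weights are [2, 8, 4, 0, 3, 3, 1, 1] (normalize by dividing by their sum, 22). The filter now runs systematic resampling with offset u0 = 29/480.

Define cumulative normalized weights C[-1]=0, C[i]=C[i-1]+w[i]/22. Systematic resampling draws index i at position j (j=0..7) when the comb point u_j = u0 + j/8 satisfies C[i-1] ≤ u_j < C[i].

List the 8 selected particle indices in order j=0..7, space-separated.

C = [1/11, 5/11, 7/11, 7/11, 17/22, 10/11, 21/22, 1]
j=0: u_0=29/480 ∈ [0, 1/11) → index 0
j=1: u_1=89/480 ∈ [1/11, 5/11) → index 1
j=2: u_2=149/480 ∈ [1/11, 5/11) → index 1
j=3: u_3=209/480 ∈ [1/11, 5/11) → index 1
j=4: u_4=269/480 ∈ [5/11, 7/11) → index 2
j=5: u_5=329/480 ∈ [7/11, 17/22) → index 4
j=6: u_6=389/480 ∈ [17/22, 10/11) → index 5
j=7: u_7=449/480 ∈ [10/11, 21/22) → index 6

0 1 1 1 2 4 5 6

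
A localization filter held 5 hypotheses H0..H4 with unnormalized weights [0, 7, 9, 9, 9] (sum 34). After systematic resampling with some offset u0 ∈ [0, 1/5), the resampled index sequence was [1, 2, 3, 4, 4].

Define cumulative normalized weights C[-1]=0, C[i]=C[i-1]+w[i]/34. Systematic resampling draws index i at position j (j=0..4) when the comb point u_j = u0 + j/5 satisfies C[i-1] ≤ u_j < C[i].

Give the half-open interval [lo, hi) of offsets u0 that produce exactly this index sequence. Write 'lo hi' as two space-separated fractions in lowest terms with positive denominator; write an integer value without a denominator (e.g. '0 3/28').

C = [0, 7/34, 8/17, 25/34, 1]
j=0 picked index 1: u0 ∈ [0, 7/34)
j=1 picked index 2: u0 ∈ [1/170, 23/85)
j=2 picked index 3: u0 ∈ [6/85, 57/170)
j=3 picked index 4: u0 ∈ [23/170, 2/5)
j=4 picked index 4: u0 ∈ [-11/170, 1/5)
intersection: [23/170, 1/5)

23/170 1/5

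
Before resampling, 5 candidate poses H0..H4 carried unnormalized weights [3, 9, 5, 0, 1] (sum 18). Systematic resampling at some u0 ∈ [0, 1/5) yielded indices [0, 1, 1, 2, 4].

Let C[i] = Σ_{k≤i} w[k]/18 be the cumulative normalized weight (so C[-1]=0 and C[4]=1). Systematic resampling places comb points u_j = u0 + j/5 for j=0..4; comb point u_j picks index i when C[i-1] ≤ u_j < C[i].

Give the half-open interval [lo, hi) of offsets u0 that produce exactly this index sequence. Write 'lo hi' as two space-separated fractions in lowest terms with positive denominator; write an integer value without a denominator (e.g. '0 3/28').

C = [1/6, 2/3, 17/18, 17/18, 1]
j=0 picked index 0: u0 ∈ [0, 1/6)
j=1 picked index 1: u0 ∈ [-1/30, 7/15)
j=2 picked index 1: u0 ∈ [-7/30, 4/15)
j=3 picked index 2: u0 ∈ [1/15, 31/90)
j=4 picked index 4: u0 ∈ [13/90, 1/5)
intersection: [13/90, 1/6)

13/90 1/6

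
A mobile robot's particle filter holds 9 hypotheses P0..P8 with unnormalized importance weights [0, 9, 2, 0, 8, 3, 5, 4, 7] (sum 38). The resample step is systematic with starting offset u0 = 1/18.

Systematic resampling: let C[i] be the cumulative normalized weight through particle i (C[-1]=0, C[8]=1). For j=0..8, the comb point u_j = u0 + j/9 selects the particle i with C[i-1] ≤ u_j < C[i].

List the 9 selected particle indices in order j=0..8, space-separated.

1 1 2 4 5 6 7 8 8

C = [0, 9/38, 11/38, 11/38, 1/2, 11/19, 27/38, 31/38, 1]
j=0: u_0=1/18 ∈ [0, 9/38) → index 1
j=1: u_1=1/6 ∈ [0, 9/38) → index 1
j=2: u_2=5/18 ∈ [9/38, 11/38) → index 2
j=3: u_3=7/18 ∈ [11/38, 1/2) → index 4
j=4: u_4=1/2 ∈ [1/2, 11/19) → index 5
j=5: u_5=11/18 ∈ [11/19, 27/38) → index 6
j=6: u_6=13/18 ∈ [27/38, 31/38) → index 7
j=7: u_7=5/6 ∈ [31/38, 1) → index 8
j=8: u_8=17/18 ∈ [31/38, 1) → index 8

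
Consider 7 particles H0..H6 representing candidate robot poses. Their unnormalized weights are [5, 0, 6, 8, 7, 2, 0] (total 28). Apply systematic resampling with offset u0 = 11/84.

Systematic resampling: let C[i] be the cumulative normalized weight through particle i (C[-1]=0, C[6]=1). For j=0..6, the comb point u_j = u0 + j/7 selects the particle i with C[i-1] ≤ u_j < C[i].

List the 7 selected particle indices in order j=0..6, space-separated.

C = [5/28, 5/28, 11/28, 19/28, 13/14, 1, 1]
j=0: u_0=11/84 ∈ [0, 5/28) → index 0
j=1: u_1=23/84 ∈ [5/28, 11/28) → index 2
j=2: u_2=5/12 ∈ [11/28, 19/28) → index 3
j=3: u_3=47/84 ∈ [11/28, 19/28) → index 3
j=4: u_4=59/84 ∈ [19/28, 13/14) → index 4
j=5: u_5=71/84 ∈ [19/28, 13/14) → index 4
j=6: u_6=83/84 ∈ [13/14, 1) → index 5

0 2 3 3 4 4 5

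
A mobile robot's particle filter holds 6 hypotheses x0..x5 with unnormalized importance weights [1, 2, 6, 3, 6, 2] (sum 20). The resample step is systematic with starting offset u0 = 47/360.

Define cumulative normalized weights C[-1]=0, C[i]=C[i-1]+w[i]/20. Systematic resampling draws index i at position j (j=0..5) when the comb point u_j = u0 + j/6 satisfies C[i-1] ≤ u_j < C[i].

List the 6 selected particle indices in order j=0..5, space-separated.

1 2 3 4 4 5

C = [1/20, 3/20, 9/20, 3/5, 9/10, 1]
j=0: u_0=47/360 ∈ [1/20, 3/20) → index 1
j=1: u_1=107/360 ∈ [3/20, 9/20) → index 2
j=2: u_2=167/360 ∈ [9/20, 3/5) → index 3
j=3: u_3=227/360 ∈ [3/5, 9/10) → index 4
j=4: u_4=287/360 ∈ [3/5, 9/10) → index 4
j=5: u_5=347/360 ∈ [9/10, 1) → index 5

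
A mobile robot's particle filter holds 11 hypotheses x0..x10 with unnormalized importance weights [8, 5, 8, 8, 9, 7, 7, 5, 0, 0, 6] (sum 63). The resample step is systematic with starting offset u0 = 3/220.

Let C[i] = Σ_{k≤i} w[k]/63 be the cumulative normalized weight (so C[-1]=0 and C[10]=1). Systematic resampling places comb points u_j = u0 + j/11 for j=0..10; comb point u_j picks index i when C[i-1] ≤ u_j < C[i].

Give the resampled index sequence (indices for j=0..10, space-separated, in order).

0 0 1 2 3 4 4 5 6 7 10

C = [8/63, 13/63, 1/3, 29/63, 38/63, 5/7, 52/63, 19/21, 19/21, 19/21, 1]
j=0: u_0=3/220 ∈ [0, 8/63) → index 0
j=1: u_1=23/220 ∈ [0, 8/63) → index 0
j=2: u_2=43/220 ∈ [8/63, 13/63) → index 1
j=3: u_3=63/220 ∈ [13/63, 1/3) → index 2
j=4: u_4=83/220 ∈ [1/3, 29/63) → index 3
j=5: u_5=103/220 ∈ [29/63, 38/63) → index 4
j=6: u_6=123/220 ∈ [29/63, 38/63) → index 4
j=7: u_7=13/20 ∈ [38/63, 5/7) → index 5
j=8: u_8=163/220 ∈ [5/7, 52/63) → index 6
j=9: u_9=183/220 ∈ [52/63, 19/21) → index 7
j=10: u_10=203/220 ∈ [19/21, 1) → index 10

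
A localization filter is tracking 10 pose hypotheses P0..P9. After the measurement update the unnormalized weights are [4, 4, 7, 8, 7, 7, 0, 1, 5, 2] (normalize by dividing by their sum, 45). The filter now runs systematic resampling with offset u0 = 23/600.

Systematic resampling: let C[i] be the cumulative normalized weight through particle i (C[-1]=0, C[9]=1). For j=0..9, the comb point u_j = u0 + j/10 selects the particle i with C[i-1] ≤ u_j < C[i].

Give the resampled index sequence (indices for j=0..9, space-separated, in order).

C = [4/45, 8/45, 1/3, 23/45, 2/3, 37/45, 37/45, 38/45, 43/45, 1]
j=0: u_0=23/600 ∈ [0, 4/45) → index 0
j=1: u_1=83/600 ∈ [4/45, 8/45) → index 1
j=2: u_2=143/600 ∈ [8/45, 1/3) → index 2
j=3: u_3=203/600 ∈ [1/3, 23/45) → index 3
j=4: u_4=263/600 ∈ [1/3, 23/45) → index 3
j=5: u_5=323/600 ∈ [23/45, 2/3) → index 4
j=6: u_6=383/600 ∈ [23/45, 2/3) → index 4
j=7: u_7=443/600 ∈ [2/3, 37/45) → index 5
j=8: u_8=503/600 ∈ [37/45, 38/45) → index 7
j=9: u_9=563/600 ∈ [38/45, 43/45) → index 8

0 1 2 3 3 4 4 5 7 8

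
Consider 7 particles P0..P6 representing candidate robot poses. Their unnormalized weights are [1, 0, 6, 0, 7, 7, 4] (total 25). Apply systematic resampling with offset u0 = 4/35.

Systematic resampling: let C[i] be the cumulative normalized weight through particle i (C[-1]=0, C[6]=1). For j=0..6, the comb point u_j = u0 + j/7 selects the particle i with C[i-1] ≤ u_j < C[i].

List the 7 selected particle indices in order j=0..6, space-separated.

2 2 4 4 5 5 6

C = [1/25, 1/25, 7/25, 7/25, 14/25, 21/25, 1]
j=0: u_0=4/35 ∈ [1/25, 7/25) → index 2
j=1: u_1=9/35 ∈ [1/25, 7/25) → index 2
j=2: u_2=2/5 ∈ [7/25, 14/25) → index 4
j=3: u_3=19/35 ∈ [7/25, 14/25) → index 4
j=4: u_4=24/35 ∈ [14/25, 21/25) → index 5
j=5: u_5=29/35 ∈ [14/25, 21/25) → index 5
j=6: u_6=34/35 ∈ [21/25, 1) → index 6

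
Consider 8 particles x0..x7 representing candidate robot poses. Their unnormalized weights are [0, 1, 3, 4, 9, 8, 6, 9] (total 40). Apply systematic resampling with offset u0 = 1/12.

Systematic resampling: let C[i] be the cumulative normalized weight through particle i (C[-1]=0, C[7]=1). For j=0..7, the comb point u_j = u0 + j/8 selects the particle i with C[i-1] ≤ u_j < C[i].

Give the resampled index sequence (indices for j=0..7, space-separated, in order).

C = [0, 1/40, 1/10, 1/5, 17/40, 5/8, 31/40, 1]
j=0: u_0=1/12 ∈ [1/40, 1/10) → index 2
j=1: u_1=5/24 ∈ [1/5, 17/40) → index 4
j=2: u_2=1/3 ∈ [1/5, 17/40) → index 4
j=3: u_3=11/24 ∈ [17/40, 5/8) → index 5
j=4: u_4=7/12 ∈ [17/40, 5/8) → index 5
j=5: u_5=17/24 ∈ [5/8, 31/40) → index 6
j=6: u_6=5/6 ∈ [31/40, 1) → index 7
j=7: u_7=23/24 ∈ [31/40, 1) → index 7

2 4 4 5 5 6 7 7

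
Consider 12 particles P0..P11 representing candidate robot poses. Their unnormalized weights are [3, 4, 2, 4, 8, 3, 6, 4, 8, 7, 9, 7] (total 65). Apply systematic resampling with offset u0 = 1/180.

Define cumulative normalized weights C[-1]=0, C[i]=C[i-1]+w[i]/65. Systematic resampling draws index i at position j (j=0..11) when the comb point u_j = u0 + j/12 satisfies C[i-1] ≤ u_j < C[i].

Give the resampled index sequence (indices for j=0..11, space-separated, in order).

C = [3/65, 7/65, 9/65, 1/5, 21/65, 24/65, 6/13, 34/65, 42/65, 49/65, 58/65, 1]
j=0: u_0=1/180 ∈ [0, 3/65) → index 0
j=1: u_1=4/45 ∈ [3/65, 7/65) → index 1
j=2: u_2=31/180 ∈ [9/65, 1/5) → index 3
j=3: u_3=23/90 ∈ [1/5, 21/65) → index 4
j=4: u_4=61/180 ∈ [21/65, 24/65) → index 5
j=5: u_5=19/45 ∈ [24/65, 6/13) → index 6
j=6: u_6=91/180 ∈ [6/13, 34/65) → index 7
j=7: u_7=53/90 ∈ [34/65, 42/65) → index 8
j=8: u_8=121/180 ∈ [42/65, 49/65) → index 9
j=9: u_9=34/45 ∈ [49/65, 58/65) → index 10
j=10: u_10=151/180 ∈ [49/65, 58/65) → index 10
j=11: u_11=83/90 ∈ [58/65, 1) → index 11

0 1 3 4 5 6 7 8 9 10 10 11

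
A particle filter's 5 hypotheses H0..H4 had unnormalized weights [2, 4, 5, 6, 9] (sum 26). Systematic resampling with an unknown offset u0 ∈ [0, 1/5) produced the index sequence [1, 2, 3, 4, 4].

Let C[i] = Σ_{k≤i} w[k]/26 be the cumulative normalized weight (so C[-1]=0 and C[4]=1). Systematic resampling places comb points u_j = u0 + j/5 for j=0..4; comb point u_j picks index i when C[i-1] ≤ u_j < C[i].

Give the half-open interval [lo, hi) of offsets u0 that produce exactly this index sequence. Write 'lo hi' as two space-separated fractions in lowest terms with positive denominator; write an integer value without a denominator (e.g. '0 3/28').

C = [1/13, 3/13, 11/26, 17/26, 1]
j=0 picked index 1: u0 ∈ [1/13, 3/13)
j=1 picked index 2: u0 ∈ [2/65, 29/130)
j=2 picked index 3: u0 ∈ [3/130, 33/130)
j=3 picked index 4: u0 ∈ [7/130, 2/5)
j=4 picked index 4: u0 ∈ [-19/130, 1/5)
intersection: [1/13, 1/5)

1/13 1/5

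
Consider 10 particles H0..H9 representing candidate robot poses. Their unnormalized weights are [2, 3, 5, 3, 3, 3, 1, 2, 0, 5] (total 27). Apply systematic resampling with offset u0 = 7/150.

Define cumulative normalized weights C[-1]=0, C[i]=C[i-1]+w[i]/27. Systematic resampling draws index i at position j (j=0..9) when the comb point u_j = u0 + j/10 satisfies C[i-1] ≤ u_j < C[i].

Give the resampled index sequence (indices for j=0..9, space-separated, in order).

C = [2/27, 5/27, 10/27, 13/27, 16/27, 19/27, 20/27, 22/27, 22/27, 1]
j=0: u_0=7/150 ∈ [0, 2/27) → index 0
j=1: u_1=11/75 ∈ [2/27, 5/27) → index 1
j=2: u_2=37/150 ∈ [5/27, 10/27) → index 2
j=3: u_3=26/75 ∈ [5/27, 10/27) → index 2
j=4: u_4=67/150 ∈ [10/27, 13/27) → index 3
j=5: u_5=41/75 ∈ [13/27, 16/27) → index 4
j=6: u_6=97/150 ∈ [16/27, 19/27) → index 5
j=7: u_7=56/75 ∈ [20/27, 22/27) → index 7
j=8: u_8=127/150 ∈ [22/27, 1) → index 9
j=9: u_9=71/75 ∈ [22/27, 1) → index 9

0 1 2 2 3 4 5 7 9 9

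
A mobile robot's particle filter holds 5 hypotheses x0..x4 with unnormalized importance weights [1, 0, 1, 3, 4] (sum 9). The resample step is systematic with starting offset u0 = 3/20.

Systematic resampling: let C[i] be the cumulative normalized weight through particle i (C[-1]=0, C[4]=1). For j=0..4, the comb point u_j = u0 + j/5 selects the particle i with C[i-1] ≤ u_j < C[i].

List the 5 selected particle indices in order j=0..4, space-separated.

2 3 3 4 4

C = [1/9, 1/9, 2/9, 5/9, 1]
j=0: u_0=3/20 ∈ [1/9, 2/9) → index 2
j=1: u_1=7/20 ∈ [2/9, 5/9) → index 3
j=2: u_2=11/20 ∈ [2/9, 5/9) → index 3
j=3: u_3=3/4 ∈ [5/9, 1) → index 4
j=4: u_4=19/20 ∈ [5/9, 1) → index 4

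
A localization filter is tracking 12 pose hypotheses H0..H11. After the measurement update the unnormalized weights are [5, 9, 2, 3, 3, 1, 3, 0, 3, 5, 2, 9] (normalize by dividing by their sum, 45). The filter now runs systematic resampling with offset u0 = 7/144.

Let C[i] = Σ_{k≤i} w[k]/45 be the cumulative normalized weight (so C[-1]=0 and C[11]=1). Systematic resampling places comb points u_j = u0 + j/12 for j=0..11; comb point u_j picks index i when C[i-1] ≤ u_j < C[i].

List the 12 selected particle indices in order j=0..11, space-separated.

0 1 1 1 3 4 6 8 9 10 11 11

C = [1/9, 14/45, 16/45, 19/45, 22/45, 23/45, 26/45, 26/45, 29/45, 34/45, 4/5, 1]
j=0: u_0=7/144 ∈ [0, 1/9) → index 0
j=1: u_1=19/144 ∈ [1/9, 14/45) → index 1
j=2: u_2=31/144 ∈ [1/9, 14/45) → index 1
j=3: u_3=43/144 ∈ [1/9, 14/45) → index 1
j=4: u_4=55/144 ∈ [16/45, 19/45) → index 3
j=5: u_5=67/144 ∈ [19/45, 22/45) → index 4
j=6: u_6=79/144 ∈ [23/45, 26/45) → index 6
j=7: u_7=91/144 ∈ [26/45, 29/45) → index 8
j=8: u_8=103/144 ∈ [29/45, 34/45) → index 9
j=9: u_9=115/144 ∈ [34/45, 4/5) → index 10
j=10: u_10=127/144 ∈ [4/5, 1) → index 11
j=11: u_11=139/144 ∈ [4/5, 1) → index 11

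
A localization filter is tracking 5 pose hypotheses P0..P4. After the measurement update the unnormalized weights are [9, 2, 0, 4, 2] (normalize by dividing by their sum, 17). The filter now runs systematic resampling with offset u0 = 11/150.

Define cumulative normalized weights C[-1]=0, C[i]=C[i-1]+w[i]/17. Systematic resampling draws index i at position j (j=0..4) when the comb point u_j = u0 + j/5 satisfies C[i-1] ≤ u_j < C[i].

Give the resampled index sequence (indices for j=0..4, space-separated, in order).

0 0 0 3 3

C = [9/17, 11/17, 11/17, 15/17, 1]
j=0: u_0=11/150 ∈ [0, 9/17) → index 0
j=1: u_1=41/150 ∈ [0, 9/17) → index 0
j=2: u_2=71/150 ∈ [0, 9/17) → index 0
j=3: u_3=101/150 ∈ [11/17, 15/17) → index 3
j=4: u_4=131/150 ∈ [11/17, 15/17) → index 3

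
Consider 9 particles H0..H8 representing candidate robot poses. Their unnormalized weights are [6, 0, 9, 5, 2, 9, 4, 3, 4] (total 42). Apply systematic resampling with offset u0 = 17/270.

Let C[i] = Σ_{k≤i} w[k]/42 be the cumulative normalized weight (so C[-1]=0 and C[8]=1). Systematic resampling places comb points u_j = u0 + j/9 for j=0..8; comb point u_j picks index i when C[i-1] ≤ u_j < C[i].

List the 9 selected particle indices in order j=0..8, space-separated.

C = [1/7, 1/7, 5/14, 10/21, 11/21, 31/42, 5/6, 19/21, 1]
j=0: u_0=17/270 ∈ [0, 1/7) → index 0
j=1: u_1=47/270 ∈ [1/7, 5/14) → index 2
j=2: u_2=77/270 ∈ [1/7, 5/14) → index 2
j=3: u_3=107/270 ∈ [5/14, 10/21) → index 3
j=4: u_4=137/270 ∈ [10/21, 11/21) → index 4
j=5: u_5=167/270 ∈ [11/21, 31/42) → index 5
j=6: u_6=197/270 ∈ [11/21, 31/42) → index 5
j=7: u_7=227/270 ∈ [5/6, 19/21) → index 7
j=8: u_8=257/270 ∈ [19/21, 1) → index 8

0 2 2 3 4 5 5 7 8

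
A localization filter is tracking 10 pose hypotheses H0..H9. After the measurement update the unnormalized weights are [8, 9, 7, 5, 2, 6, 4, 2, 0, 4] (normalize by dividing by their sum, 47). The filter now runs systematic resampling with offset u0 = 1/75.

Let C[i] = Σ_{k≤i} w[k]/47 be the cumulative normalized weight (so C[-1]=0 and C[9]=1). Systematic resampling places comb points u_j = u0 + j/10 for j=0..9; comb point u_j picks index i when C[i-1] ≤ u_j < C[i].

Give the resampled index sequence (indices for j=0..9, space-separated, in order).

0 0 1 1 2 3 3 5 6 7

C = [8/47, 17/47, 24/47, 29/47, 31/47, 37/47, 41/47, 43/47, 43/47, 1]
j=0: u_0=1/75 ∈ [0, 8/47) → index 0
j=1: u_1=17/150 ∈ [0, 8/47) → index 0
j=2: u_2=16/75 ∈ [8/47, 17/47) → index 1
j=3: u_3=47/150 ∈ [8/47, 17/47) → index 1
j=4: u_4=31/75 ∈ [17/47, 24/47) → index 2
j=5: u_5=77/150 ∈ [24/47, 29/47) → index 3
j=6: u_6=46/75 ∈ [24/47, 29/47) → index 3
j=7: u_7=107/150 ∈ [31/47, 37/47) → index 5
j=8: u_8=61/75 ∈ [37/47, 41/47) → index 6
j=9: u_9=137/150 ∈ [41/47, 43/47) → index 7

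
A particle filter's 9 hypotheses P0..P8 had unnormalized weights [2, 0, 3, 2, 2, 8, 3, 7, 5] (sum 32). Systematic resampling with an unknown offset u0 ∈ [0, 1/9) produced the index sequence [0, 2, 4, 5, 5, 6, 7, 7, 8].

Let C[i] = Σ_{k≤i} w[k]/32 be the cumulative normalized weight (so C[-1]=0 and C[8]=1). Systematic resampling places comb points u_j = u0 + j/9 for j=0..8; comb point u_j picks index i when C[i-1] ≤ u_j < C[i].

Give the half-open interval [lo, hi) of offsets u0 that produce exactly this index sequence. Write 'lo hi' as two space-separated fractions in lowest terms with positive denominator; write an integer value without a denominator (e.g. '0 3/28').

0 13/288

C = [1/16, 1/16, 5/32, 7/32, 9/32, 17/32, 5/8, 27/32, 1]
j=0 picked index 0: u0 ∈ [0, 1/16)
j=1 picked index 2: u0 ∈ [-7/144, 13/288)
j=2 picked index 4: u0 ∈ [-1/288, 17/288)
j=3 picked index 5: u0 ∈ [-5/96, 19/96)
j=4 picked index 5: u0 ∈ [-47/288, 25/288)
j=5 picked index 6: u0 ∈ [-7/288, 5/72)
j=6 picked index 7: u0 ∈ [-1/24, 17/96)
j=7 picked index 7: u0 ∈ [-11/72, 19/288)
j=8 picked index 8: u0 ∈ [-13/288, 1/9)
intersection: [0, 13/288)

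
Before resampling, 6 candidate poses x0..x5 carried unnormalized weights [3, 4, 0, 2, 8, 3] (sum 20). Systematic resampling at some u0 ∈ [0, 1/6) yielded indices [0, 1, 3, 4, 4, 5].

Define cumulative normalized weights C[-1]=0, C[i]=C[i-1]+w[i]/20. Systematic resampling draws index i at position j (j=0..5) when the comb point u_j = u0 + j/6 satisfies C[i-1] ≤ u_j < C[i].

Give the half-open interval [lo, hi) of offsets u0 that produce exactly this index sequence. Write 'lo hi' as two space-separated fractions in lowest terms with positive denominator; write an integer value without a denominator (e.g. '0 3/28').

1/60 7/60

C = [3/20, 7/20, 7/20, 9/20, 17/20, 1]
j=0 picked index 0: u0 ∈ [0, 3/20)
j=1 picked index 1: u0 ∈ [-1/60, 11/60)
j=2 picked index 3: u0 ∈ [1/60, 7/60)
j=3 picked index 4: u0 ∈ [-1/20, 7/20)
j=4 picked index 4: u0 ∈ [-13/60, 11/60)
j=5 picked index 5: u0 ∈ [1/60, 1/6)
intersection: [1/60, 7/60)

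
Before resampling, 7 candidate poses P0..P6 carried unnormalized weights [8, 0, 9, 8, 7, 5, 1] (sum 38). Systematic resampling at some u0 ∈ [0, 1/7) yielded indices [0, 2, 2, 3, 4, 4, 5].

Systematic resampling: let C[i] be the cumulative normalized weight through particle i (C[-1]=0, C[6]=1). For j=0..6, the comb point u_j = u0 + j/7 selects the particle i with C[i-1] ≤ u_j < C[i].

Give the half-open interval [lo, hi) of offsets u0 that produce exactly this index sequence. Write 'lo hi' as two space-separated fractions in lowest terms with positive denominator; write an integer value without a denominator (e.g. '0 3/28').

23/266 31/266

C = [4/19, 4/19, 17/38, 25/38, 16/19, 37/38, 1]
j=0 picked index 0: u0 ∈ [0, 4/19)
j=1 picked index 2: u0 ∈ [9/133, 81/266)
j=2 picked index 2: u0 ∈ [-10/133, 43/266)
j=3 picked index 3: u0 ∈ [5/266, 61/266)
j=4 picked index 4: u0 ∈ [23/266, 36/133)
j=5 picked index 4: u0 ∈ [-15/266, 17/133)
j=6 picked index 5: u0 ∈ [-2/133, 31/266)
intersection: [23/266, 31/266)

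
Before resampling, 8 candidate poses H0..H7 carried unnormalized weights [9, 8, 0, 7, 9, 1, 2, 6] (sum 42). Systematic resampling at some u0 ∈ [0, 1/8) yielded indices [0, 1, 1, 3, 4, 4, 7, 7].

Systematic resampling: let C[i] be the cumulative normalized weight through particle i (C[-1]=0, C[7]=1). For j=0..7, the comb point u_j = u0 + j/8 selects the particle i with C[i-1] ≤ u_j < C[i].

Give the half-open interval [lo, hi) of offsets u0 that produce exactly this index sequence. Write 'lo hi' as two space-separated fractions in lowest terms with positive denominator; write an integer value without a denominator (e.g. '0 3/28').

3/28 1/8

C = [3/14, 17/42, 17/42, 4/7, 11/14, 17/21, 6/7, 1]
j=0 picked index 0: u0 ∈ [0, 3/14)
j=1 picked index 1: u0 ∈ [5/56, 47/168)
j=2 picked index 1: u0 ∈ [-1/28, 13/84)
j=3 picked index 3: u0 ∈ [5/168, 11/56)
j=4 picked index 4: u0 ∈ [1/14, 2/7)
j=5 picked index 4: u0 ∈ [-3/56, 9/56)
j=6 picked index 7: u0 ∈ [3/28, 1/4)
j=7 picked index 7: u0 ∈ [-1/56, 1/8)
intersection: [3/28, 1/8)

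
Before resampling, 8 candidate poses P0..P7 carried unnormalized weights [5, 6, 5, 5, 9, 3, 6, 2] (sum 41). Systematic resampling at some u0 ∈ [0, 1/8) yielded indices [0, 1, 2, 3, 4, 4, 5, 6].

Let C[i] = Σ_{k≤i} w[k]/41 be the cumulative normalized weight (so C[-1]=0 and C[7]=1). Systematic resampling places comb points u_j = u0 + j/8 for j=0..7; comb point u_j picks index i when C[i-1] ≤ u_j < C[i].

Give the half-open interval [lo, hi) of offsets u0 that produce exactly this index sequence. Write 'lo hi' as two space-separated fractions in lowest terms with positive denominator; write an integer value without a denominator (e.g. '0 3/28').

3/164 9/164

C = [5/41, 11/41, 16/41, 21/41, 30/41, 33/41, 39/41, 1]
j=0 picked index 0: u0 ∈ [0, 5/41)
j=1 picked index 1: u0 ∈ [-1/328, 47/328)
j=2 picked index 2: u0 ∈ [3/164, 23/164)
j=3 picked index 3: u0 ∈ [5/328, 45/328)
j=4 picked index 4: u0 ∈ [1/82, 19/82)
j=5 picked index 4: u0 ∈ [-37/328, 35/328)
j=6 picked index 5: u0 ∈ [-3/164, 9/164)
j=7 picked index 6: u0 ∈ [-23/328, 25/328)
intersection: [3/164, 9/164)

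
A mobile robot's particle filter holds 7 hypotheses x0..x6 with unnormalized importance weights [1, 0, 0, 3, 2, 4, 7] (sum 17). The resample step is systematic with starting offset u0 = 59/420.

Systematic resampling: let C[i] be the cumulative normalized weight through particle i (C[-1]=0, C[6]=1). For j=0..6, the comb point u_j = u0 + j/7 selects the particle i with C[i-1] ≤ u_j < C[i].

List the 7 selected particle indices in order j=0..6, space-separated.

C = [1/17, 1/17, 1/17, 4/17, 6/17, 10/17, 1]
j=0: u_0=59/420 ∈ [1/17, 4/17) → index 3
j=1: u_1=17/60 ∈ [4/17, 6/17) → index 4
j=2: u_2=179/420 ∈ [6/17, 10/17) → index 5
j=3: u_3=239/420 ∈ [6/17, 10/17) → index 5
j=4: u_4=299/420 ∈ [10/17, 1) → index 6
j=5: u_5=359/420 ∈ [10/17, 1) → index 6
j=6: u_6=419/420 ∈ [10/17, 1) → index 6

3 4 5 5 6 6 6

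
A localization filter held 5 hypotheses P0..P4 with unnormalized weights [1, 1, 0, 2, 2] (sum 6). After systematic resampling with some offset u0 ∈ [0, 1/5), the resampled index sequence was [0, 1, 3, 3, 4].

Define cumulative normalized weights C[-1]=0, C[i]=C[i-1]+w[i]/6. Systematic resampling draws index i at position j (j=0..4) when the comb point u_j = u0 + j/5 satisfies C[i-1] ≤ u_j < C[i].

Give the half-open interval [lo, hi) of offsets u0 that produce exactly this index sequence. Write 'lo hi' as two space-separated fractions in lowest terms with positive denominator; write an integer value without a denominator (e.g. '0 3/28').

0 1/15

C = [1/6, 1/3, 1/3, 2/3, 1]
j=0 picked index 0: u0 ∈ [0, 1/6)
j=1 picked index 1: u0 ∈ [-1/30, 2/15)
j=2 picked index 3: u0 ∈ [-1/15, 4/15)
j=3 picked index 3: u0 ∈ [-4/15, 1/15)
j=4 picked index 4: u0 ∈ [-2/15, 1/5)
intersection: [0, 1/15)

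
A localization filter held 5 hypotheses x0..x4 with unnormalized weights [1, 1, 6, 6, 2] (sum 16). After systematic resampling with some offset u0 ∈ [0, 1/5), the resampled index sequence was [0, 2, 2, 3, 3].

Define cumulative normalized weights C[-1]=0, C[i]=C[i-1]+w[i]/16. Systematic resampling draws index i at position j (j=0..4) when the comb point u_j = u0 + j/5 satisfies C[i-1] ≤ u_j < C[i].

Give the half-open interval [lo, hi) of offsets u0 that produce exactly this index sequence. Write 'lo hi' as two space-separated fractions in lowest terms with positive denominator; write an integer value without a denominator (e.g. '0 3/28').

C = [1/16, 1/8, 1/2, 7/8, 1]
j=0 picked index 0: u0 ∈ [0, 1/16)
j=1 picked index 2: u0 ∈ [-3/40, 3/10)
j=2 picked index 2: u0 ∈ [-11/40, 1/10)
j=3 picked index 3: u0 ∈ [-1/10, 11/40)
j=4 picked index 3: u0 ∈ [-3/10, 3/40)
intersection: [0, 1/16)

0 1/16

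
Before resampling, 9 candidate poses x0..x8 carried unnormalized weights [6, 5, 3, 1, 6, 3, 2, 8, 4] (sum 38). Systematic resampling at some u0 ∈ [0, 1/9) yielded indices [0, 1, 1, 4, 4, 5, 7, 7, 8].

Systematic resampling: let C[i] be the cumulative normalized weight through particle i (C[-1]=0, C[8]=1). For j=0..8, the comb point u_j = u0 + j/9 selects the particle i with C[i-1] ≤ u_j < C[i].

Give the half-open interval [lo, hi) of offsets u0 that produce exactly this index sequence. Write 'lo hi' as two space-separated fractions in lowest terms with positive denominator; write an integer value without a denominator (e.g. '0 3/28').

7/114 23/342

C = [3/19, 11/38, 7/19, 15/38, 21/38, 12/19, 13/19, 17/19, 1]
j=0 picked index 0: u0 ∈ [0, 3/19)
j=1 picked index 1: u0 ∈ [8/171, 61/342)
j=2 picked index 1: u0 ∈ [-11/171, 23/342)
j=3 picked index 4: u0 ∈ [7/114, 25/114)
j=4 picked index 4: u0 ∈ [-17/342, 37/342)
j=5 picked index 5: u0 ∈ [-1/342, 13/171)
j=6 picked index 7: u0 ∈ [1/57, 13/57)
j=7 picked index 7: u0 ∈ [-16/171, 20/171)
j=8 picked index 8: u0 ∈ [1/171, 1/9)
intersection: [7/114, 23/342)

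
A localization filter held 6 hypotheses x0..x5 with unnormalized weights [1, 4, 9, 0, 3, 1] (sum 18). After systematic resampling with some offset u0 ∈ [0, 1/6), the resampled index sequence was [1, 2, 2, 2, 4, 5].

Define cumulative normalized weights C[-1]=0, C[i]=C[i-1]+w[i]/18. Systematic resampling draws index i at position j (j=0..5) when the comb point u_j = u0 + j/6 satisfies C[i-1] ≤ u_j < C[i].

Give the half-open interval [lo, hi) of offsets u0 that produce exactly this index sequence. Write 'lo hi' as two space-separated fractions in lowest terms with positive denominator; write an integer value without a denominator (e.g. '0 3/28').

1/9 1/6

C = [1/18, 5/18, 7/9, 7/9, 17/18, 1]
j=0 picked index 1: u0 ∈ [1/18, 5/18)
j=1 picked index 2: u0 ∈ [1/9, 11/18)
j=2 picked index 2: u0 ∈ [-1/18, 4/9)
j=3 picked index 2: u0 ∈ [-2/9, 5/18)
j=4 picked index 4: u0 ∈ [1/9, 5/18)
j=5 picked index 5: u0 ∈ [1/9, 1/6)
intersection: [1/9, 1/6)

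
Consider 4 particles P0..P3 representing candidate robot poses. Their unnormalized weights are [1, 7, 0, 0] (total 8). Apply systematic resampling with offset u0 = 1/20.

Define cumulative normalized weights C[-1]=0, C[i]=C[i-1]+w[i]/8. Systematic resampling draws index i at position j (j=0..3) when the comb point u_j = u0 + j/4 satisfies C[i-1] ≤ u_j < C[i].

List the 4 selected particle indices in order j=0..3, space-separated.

C = [1/8, 1, 1, 1]
j=0: u_0=1/20 ∈ [0, 1/8) → index 0
j=1: u_1=3/10 ∈ [1/8, 1) → index 1
j=2: u_2=11/20 ∈ [1/8, 1) → index 1
j=3: u_3=4/5 ∈ [1/8, 1) → index 1

0 1 1 1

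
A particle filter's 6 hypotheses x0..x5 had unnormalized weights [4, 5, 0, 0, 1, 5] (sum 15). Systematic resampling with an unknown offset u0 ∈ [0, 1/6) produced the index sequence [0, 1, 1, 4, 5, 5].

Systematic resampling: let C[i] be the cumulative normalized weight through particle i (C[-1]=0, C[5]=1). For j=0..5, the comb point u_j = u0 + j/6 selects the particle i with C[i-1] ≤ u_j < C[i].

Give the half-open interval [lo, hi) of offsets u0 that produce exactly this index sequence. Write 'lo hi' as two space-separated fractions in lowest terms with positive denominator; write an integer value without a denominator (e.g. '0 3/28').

1/10 1/6

C = [4/15, 3/5, 3/5, 3/5, 2/3, 1]
j=0 picked index 0: u0 ∈ [0, 4/15)
j=1 picked index 1: u0 ∈ [1/10, 13/30)
j=2 picked index 1: u0 ∈ [-1/15, 4/15)
j=3 picked index 4: u0 ∈ [1/10, 1/6)
j=4 picked index 5: u0 ∈ [0, 1/3)
j=5 picked index 5: u0 ∈ [-1/6, 1/6)
intersection: [1/10, 1/6)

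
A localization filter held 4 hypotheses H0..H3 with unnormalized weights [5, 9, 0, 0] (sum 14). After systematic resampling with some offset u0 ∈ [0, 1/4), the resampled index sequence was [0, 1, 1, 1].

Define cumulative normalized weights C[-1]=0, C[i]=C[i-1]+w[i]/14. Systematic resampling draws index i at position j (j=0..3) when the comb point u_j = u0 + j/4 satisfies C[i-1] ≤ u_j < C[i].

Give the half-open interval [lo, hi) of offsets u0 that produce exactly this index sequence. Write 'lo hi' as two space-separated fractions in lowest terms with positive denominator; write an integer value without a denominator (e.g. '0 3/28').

3/28 1/4

C = [5/14, 1, 1, 1]
j=0 picked index 0: u0 ∈ [0, 5/14)
j=1 picked index 1: u0 ∈ [3/28, 3/4)
j=2 picked index 1: u0 ∈ [-1/7, 1/2)
j=3 picked index 1: u0 ∈ [-11/28, 1/4)
intersection: [3/28, 1/4)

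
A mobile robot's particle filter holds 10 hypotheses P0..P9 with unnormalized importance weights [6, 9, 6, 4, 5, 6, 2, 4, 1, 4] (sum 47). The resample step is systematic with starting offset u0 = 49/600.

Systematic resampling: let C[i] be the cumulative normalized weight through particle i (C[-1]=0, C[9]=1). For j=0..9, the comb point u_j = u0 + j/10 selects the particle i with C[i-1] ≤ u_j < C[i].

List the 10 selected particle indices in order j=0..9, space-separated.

0 1 1 2 3 4 5 6 7 9

C = [6/47, 15/47, 21/47, 25/47, 30/47, 36/47, 38/47, 42/47, 43/47, 1]
j=0: u_0=49/600 ∈ [0, 6/47) → index 0
j=1: u_1=109/600 ∈ [6/47, 15/47) → index 1
j=2: u_2=169/600 ∈ [6/47, 15/47) → index 1
j=3: u_3=229/600 ∈ [15/47, 21/47) → index 2
j=4: u_4=289/600 ∈ [21/47, 25/47) → index 3
j=5: u_5=349/600 ∈ [25/47, 30/47) → index 4
j=6: u_6=409/600 ∈ [30/47, 36/47) → index 5
j=7: u_7=469/600 ∈ [36/47, 38/47) → index 6
j=8: u_8=529/600 ∈ [38/47, 42/47) → index 7
j=9: u_9=589/600 ∈ [43/47, 1) → index 9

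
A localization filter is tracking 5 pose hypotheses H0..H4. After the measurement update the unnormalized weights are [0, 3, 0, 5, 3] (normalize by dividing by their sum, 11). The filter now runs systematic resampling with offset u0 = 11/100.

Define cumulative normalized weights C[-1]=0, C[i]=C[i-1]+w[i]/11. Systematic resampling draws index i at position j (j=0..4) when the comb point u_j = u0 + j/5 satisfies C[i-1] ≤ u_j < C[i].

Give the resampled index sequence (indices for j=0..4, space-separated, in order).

1 3 3 3 4

C = [0, 3/11, 3/11, 8/11, 1]
j=0: u_0=11/100 ∈ [0, 3/11) → index 1
j=1: u_1=31/100 ∈ [3/11, 8/11) → index 3
j=2: u_2=51/100 ∈ [3/11, 8/11) → index 3
j=3: u_3=71/100 ∈ [3/11, 8/11) → index 3
j=4: u_4=91/100 ∈ [8/11, 1) → index 4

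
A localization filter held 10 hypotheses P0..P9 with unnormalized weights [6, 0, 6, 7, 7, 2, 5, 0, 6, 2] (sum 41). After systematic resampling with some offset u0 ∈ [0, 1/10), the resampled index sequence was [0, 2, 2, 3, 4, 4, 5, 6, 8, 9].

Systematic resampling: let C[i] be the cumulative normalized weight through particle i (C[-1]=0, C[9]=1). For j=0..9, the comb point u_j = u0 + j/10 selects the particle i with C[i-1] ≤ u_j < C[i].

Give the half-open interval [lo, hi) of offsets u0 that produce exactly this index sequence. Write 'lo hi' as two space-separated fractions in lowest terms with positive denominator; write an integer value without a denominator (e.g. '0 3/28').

13/205 17/205

C = [6/41, 6/41, 12/41, 19/41, 26/41, 28/41, 33/41, 33/41, 39/41, 1]
j=0 picked index 0: u0 ∈ [0, 6/41)
j=1 picked index 2: u0 ∈ [19/410, 79/410)
j=2 picked index 2: u0 ∈ [-11/205, 19/205)
j=3 picked index 3: u0 ∈ [-3/410, 67/410)
j=4 picked index 4: u0 ∈ [13/205, 48/205)
j=5 picked index 4: u0 ∈ [-3/82, 11/82)
j=6 picked index 5: u0 ∈ [7/205, 17/205)
j=7 picked index 6: u0 ∈ [-7/410, 43/410)
j=8 picked index 8: u0 ∈ [1/205, 31/205)
j=9 picked index 9: u0 ∈ [21/410, 1/10)
intersection: [13/205, 17/205)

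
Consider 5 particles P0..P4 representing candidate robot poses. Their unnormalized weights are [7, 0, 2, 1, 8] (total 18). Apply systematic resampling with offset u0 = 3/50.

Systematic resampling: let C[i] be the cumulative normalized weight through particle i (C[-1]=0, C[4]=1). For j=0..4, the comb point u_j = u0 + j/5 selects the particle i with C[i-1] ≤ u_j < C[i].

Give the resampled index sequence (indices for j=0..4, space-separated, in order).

0 0 2 4 4

C = [7/18, 7/18, 1/2, 5/9, 1]
j=0: u_0=3/50 ∈ [0, 7/18) → index 0
j=1: u_1=13/50 ∈ [0, 7/18) → index 0
j=2: u_2=23/50 ∈ [7/18, 1/2) → index 2
j=3: u_3=33/50 ∈ [5/9, 1) → index 4
j=4: u_4=43/50 ∈ [5/9, 1) → index 4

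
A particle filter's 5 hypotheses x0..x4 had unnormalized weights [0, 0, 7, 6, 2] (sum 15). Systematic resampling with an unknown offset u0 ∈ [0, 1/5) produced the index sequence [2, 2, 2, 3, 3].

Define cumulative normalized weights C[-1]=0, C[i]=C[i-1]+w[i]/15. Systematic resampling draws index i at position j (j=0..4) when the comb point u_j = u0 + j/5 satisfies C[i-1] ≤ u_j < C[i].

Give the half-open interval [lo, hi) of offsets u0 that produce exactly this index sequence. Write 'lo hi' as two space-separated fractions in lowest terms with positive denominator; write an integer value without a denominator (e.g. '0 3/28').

0 1/15

C = [0, 0, 7/15, 13/15, 1]
j=0 picked index 2: u0 ∈ [0, 7/15)
j=1 picked index 2: u0 ∈ [-1/5, 4/15)
j=2 picked index 2: u0 ∈ [-2/5, 1/15)
j=3 picked index 3: u0 ∈ [-2/15, 4/15)
j=4 picked index 3: u0 ∈ [-1/3, 1/15)
intersection: [0, 1/15)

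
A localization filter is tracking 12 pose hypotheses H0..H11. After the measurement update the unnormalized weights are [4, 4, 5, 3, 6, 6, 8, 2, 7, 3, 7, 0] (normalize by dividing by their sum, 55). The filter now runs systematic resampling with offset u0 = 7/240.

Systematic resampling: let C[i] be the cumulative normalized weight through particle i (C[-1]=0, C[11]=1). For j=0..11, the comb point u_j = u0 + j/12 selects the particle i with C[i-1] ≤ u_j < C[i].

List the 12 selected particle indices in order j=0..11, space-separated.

C = [4/55, 8/55, 13/55, 16/55, 2/5, 28/55, 36/55, 38/55, 9/11, 48/55, 1, 1]
j=0: u_0=7/240 ∈ [0, 4/55) → index 0
j=1: u_1=9/80 ∈ [4/55, 8/55) → index 1
j=2: u_2=47/240 ∈ [8/55, 13/55) → index 2
j=3: u_3=67/240 ∈ [13/55, 16/55) → index 3
j=4: u_4=29/80 ∈ [16/55, 2/5) → index 4
j=5: u_5=107/240 ∈ [2/5, 28/55) → index 5
j=6: u_6=127/240 ∈ [28/55, 36/55) → index 6
j=7: u_7=49/80 ∈ [28/55, 36/55) → index 6
j=8: u_8=167/240 ∈ [38/55, 9/11) → index 8
j=9: u_9=187/240 ∈ [38/55, 9/11) → index 8
j=10: u_10=69/80 ∈ [9/11, 48/55) → index 9
j=11: u_11=227/240 ∈ [48/55, 1) → index 10

0 1 2 3 4 5 6 6 8 8 9 10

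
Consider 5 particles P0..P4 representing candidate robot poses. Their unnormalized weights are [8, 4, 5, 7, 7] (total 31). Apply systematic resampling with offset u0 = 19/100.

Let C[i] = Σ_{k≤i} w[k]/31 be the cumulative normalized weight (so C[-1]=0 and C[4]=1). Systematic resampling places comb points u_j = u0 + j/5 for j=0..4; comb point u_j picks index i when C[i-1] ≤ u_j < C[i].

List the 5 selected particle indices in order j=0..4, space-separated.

C = [8/31, 12/31, 17/31, 24/31, 1]
j=0: u_0=19/100 ∈ [0, 8/31) → index 0
j=1: u_1=39/100 ∈ [12/31, 17/31) → index 2
j=2: u_2=59/100 ∈ [17/31, 24/31) → index 3
j=3: u_3=79/100 ∈ [24/31, 1) → index 4
j=4: u_4=99/100 ∈ [24/31, 1) → index 4

0 2 3 4 4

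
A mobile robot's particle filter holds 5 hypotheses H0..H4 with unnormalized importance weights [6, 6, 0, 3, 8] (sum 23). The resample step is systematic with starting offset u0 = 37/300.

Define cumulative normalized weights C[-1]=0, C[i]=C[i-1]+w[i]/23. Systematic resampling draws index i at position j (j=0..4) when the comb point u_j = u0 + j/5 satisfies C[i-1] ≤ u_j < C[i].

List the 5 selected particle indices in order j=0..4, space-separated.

0 1 3 4 4

C = [6/23, 12/23, 12/23, 15/23, 1]
j=0: u_0=37/300 ∈ [0, 6/23) → index 0
j=1: u_1=97/300 ∈ [6/23, 12/23) → index 1
j=2: u_2=157/300 ∈ [12/23, 15/23) → index 3
j=3: u_3=217/300 ∈ [15/23, 1) → index 4
j=4: u_4=277/300 ∈ [15/23, 1) → index 4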